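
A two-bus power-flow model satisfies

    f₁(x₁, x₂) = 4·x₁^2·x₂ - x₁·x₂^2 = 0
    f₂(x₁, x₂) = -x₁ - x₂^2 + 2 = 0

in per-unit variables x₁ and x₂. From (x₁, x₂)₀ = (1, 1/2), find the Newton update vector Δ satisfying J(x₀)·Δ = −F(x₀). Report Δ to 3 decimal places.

(-5.333, 6.083)

At (1, 1/2): F = (1.750, 0.750).
Jacobian J = [[8·x₁·x₂ - x₂^2, 4·x₁^2 - 2·x₁·x₂], [-1, -2·x₂]].
At the point, J = [[3.750, 3.000], [-1.000, -1.000]] (det J = -0.750).
Solving J·Δ = −F gives Δ = (-5.333, 6.083).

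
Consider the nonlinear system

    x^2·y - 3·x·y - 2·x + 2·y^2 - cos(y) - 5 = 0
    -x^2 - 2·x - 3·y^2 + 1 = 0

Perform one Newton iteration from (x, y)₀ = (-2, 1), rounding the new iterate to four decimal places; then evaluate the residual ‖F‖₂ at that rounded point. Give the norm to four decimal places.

2.1238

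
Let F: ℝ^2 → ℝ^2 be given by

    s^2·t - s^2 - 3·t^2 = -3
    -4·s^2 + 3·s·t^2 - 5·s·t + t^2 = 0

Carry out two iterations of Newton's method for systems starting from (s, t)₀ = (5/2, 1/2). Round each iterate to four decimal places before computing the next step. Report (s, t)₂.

At (5/2, 1/2): F = (-0.8750, -29.1250).
Jacobian J = [[2·s·t - 2·s, s^2 - 6·t], [-8·s + 3·t^2 - 5·t, 6·s·t - 5·s + 2·t]].
At the point, J = [[-2.5000, 3.2500], [-21.7500, -4.0000]] (det J = 80.6875).
Solving J·Δ = −F gives Δ = (-1.2165, -0.6665).
Then the next iterate is (s, t)₁ = (1.2835, -0.1665).
Round to (1.2835, -0.1665) and repeat: F = (0.995174, -5.386508), J = [[-2.994406, 2.646372], [-9.352333, -8.032717]].
Δ = (-0.1283, -0.5212), so (s, t)₂ = (1.1552, -0.6877).

(1.1552, -0.6877)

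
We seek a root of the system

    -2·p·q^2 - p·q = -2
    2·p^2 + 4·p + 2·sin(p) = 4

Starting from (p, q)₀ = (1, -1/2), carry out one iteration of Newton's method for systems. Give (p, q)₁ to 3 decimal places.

At (1, -1/2): F = (2.000, 3.68294).
Jacobian J = [[-2·q^2 - q, -4·p·q - p], [4·p + 2·cos(p) + 4, 0]].
At the point, J = [[0.000, 1.000], [9.08060, 0.000]] (det J = -9.08060).
Solving J·Δ = −F gives Δ = (-0.406, -2.000).
Then the next iterate is (p, q)₁ = (0.594, -2.500).

(0.594, -2.500)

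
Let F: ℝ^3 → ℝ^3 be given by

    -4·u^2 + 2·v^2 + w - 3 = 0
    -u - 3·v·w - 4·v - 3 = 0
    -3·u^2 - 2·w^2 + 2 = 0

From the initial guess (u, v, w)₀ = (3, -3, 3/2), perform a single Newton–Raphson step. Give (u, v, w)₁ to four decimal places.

At (3, -3, 3/2): F = (-19.5000, 19.5000, -29.5000).
Jacobian J = [[-8·u, 4·v, 1], [-1, -3·w - 4, -3·v], [-6·u, 0, -4·w]].
At the point, J = [[-24.0000, -12.0000, 1.0000], [-1.0000, -8.5000, 9.0000], [-18.0000, 0.0000, -6.0000]] (det J = 639.0000).
Solving J·Δ = −F gives Δ = (-0.8400, -0.1448, -2.3967).
Then the next iterate is (u, v, w)₁ = (2.1600, -3.1448, -0.8967).

(2.1600, -3.1448, -0.8967)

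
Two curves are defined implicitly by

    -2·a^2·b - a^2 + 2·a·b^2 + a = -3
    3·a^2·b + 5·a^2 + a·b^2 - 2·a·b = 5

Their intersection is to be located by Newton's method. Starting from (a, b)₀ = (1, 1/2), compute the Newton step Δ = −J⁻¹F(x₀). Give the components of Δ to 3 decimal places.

At (1, 1/2): F = (2.500, 0.750).
Jacobian J = [[-4·a·b - 2·a + 2·b^2 + 1, -2·a^2 + 4·a·b], [6·a·b + 10·a + b^2 - 2·b, 3·a^2 + 2·a·b - 2·a]].
At the point, J = [[-2.500, 0.000], [12.250, 2.000]] (det J = -5.000).
Solving J·Δ = −F gives Δ = (1.000, -6.500).

(1.000, -6.500)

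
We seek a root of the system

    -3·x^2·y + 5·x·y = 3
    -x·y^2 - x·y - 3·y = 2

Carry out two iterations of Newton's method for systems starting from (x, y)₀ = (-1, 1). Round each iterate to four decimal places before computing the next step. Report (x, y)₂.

(-1.5401, -1.5935)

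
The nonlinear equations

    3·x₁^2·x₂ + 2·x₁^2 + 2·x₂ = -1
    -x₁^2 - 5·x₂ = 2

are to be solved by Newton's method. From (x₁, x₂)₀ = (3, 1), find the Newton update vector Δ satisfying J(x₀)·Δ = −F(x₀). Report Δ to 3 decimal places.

At (3, 1): F = (48.000, -16.000).
Jacobian J = [[6·x₁·x₂ + 4·x₁, 3·x₁^2 + 2], [-2·x₁, -5]].
At the point, J = [[30.000, 29.000], [-6.000, -5.000]] (det J = 24.000).
Solving J·Δ = −F gives Δ = (-9.333, 8.000).

(-9.333, 8.000)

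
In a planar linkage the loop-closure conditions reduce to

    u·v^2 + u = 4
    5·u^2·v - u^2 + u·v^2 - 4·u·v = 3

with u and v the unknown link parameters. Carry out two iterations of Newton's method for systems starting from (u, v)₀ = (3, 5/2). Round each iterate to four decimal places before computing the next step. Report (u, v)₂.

At (3, 5/2): F = (17.7500, 89.2500).
Jacobian J = [[v^2 + 1, 2·u·v], [10·u·v - 2·u + v^2 - 4·v, 5·u^2 + 2·u·v - 4·u]].
At the point, J = [[7.2500, 15.0000], [65.2500, 48.0000]] (det J = -630.7500).
Solving J·Δ = −F gives Δ = (-0.7717, -0.8103).
Then the next iterate is (u, v)₁ = (2.2283, 1.6897).
Round to (2.2283, 1.6897) and repeat: F = (4.590288, 25.285547), J = [[3.855086, 7.530317], [29.291271, 23.443721]].
Δ = (-0.6359, -0.2840), so (u, v)₂ = (1.5924, 1.4057).

(1.5924, 1.4057)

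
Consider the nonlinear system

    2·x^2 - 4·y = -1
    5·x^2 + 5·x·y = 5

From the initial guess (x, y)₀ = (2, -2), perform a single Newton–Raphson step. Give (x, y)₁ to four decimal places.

(0.7500, -0.2500)

At (2, -2): F = (17.0000, -5.0000).
Jacobian J = [[4·x, -4], [10·x + 5·y, 5·x]].
At the point, J = [[8.0000, -4.0000], [10.0000, 10.0000]] (det J = 120.0000).
Solving J·Δ = −F gives Δ = (-1.2500, 1.7500).
Then the next iterate is (x, y)₁ = (0.7500, -0.2500).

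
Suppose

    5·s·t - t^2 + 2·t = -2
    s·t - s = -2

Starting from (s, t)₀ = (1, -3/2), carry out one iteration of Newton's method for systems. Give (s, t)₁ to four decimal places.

(1.3286, -0.1786)

At (1, -3/2): F = (-10.7500, -0.5000).
Jacobian J = [[5·t, 5·s - 2·t + 2], [t - 1, s]].
At the point, J = [[-7.5000, 10.0000], [-2.5000, 1.0000]] (det J = 17.5000).
Solving J·Δ = −F gives Δ = (0.3286, 1.3214).
Then the next iterate is (s, t)₁ = (1.3286, -0.1786).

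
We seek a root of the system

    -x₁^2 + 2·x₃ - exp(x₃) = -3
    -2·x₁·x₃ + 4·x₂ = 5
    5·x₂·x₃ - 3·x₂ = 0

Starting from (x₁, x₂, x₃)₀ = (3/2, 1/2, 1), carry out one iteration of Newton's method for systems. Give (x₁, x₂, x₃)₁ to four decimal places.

At (3/2, 1/2, 1): F = (0.031718, -6.0000, 1.0000).
Jacobian J = [[-2·x₁, 0, -exp(x₃) + 2], [-2·x₃, 4, -2·x₁], [0, 5·x₃ - 3, 5·x₂]].
At the point, J = [[-3.0000, 0.0000, -0.718282], [-2.0000, 4.0000, -3.0000], [0.0000, 2.0000, 2.5000]] (det J = -45.126873).
Solving J·Δ = −F gives Δ = (0.2659, 0.8331, -1.0665).
Then the next iterate is (x₁, x₂, x₃)₁ = (1.7659, 1.3331, -0.0665).

(1.7659, 1.3331, -0.0665)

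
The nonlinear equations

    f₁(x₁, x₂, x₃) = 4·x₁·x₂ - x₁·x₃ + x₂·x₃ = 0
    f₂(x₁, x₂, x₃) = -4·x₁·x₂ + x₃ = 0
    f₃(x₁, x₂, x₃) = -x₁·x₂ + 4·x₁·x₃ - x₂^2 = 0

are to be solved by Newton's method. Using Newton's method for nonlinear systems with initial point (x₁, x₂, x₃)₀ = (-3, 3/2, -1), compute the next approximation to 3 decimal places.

(-1.763, 0.650, -0.379)

At (-3, 3/2, -1): F = (-22.500, 17.000, 14.250).
Jacobian J = [[4·x₂ - x₃, 4·x₁ + x₃, -x₁ + x₂], [-4·x₂, -4·x₁, 1], [-x₂ + 4·x₃, -x₁ - 2·x₂, 4·x₁]].
At the point, J = [[7.000, -13.000, 4.500], [-6.000, 12.000, 1.000], [-5.500, 0.000, -12.000]] (det J = 296.500).
Solving J·Δ = −F gives Δ = (1.237, -0.850, 0.621).
Then the next iterate is (x₁, x₂, x₃)₁ = (-1.763, 0.650, -0.379).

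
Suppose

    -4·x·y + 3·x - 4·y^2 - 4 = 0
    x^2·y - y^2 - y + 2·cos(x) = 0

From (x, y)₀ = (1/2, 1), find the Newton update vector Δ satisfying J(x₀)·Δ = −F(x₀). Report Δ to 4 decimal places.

(-7.4100, -0.1090)

At (1/2, 1): F = (-8.5000, 0.005165).
Jacobian J = [[-4·y + 3, -4·x - 8·y], [2·x·y - 2·sin(x), x^2 - 2·y - 1]].
At the point, J = [[-1.0000, -10.0000], [0.041149, -2.7500]] (det J = 3.161489).
Solving J·Δ = −F gives Δ = (-7.4100, -0.1090).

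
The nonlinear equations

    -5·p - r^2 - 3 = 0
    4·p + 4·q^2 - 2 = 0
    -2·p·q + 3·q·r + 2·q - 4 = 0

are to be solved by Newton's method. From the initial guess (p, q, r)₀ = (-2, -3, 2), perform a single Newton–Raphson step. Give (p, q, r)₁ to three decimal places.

(-0.247, -1.624, 0.558)

At (-2, -3, 2): F = (3.000, 26.000, -40.000).
Jacobian J = [[-5, 0, -2·r], [4, 8·q, 0], [-2·q, -2·p + 3·r + 2, 3·q]].
At the point, J = [[-5.000, 0.000, -4.000], [4.000, -24.000, 0.000], [6.000, 12.000, -9.000]] (det J = -1848.000).
Solving J·Δ = −F gives Δ = (1.753, 1.376, -1.442).
Then the next iterate is (p, q, r)₁ = (-0.247, -1.624, 0.558).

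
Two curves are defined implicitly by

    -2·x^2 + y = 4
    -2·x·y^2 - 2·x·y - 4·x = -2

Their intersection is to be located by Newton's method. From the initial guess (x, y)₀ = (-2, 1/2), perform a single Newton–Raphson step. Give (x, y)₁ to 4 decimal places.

(-0.4892, -0.0863)

At (-2, 1/2): F = (-11.5000, 13.0000).
Jacobian J = [[-4·x, 1], [-2·y^2 - 2·y - 4, -4·x·y - 2·x]].
At the point, J = [[8.0000, 1.0000], [-5.5000, 8.0000]] (det J = 69.5000).
Solving J·Δ = −F gives Δ = (1.5108, -0.5863).
Then the next iterate is (x, y)₁ = (-0.4892, -0.0863).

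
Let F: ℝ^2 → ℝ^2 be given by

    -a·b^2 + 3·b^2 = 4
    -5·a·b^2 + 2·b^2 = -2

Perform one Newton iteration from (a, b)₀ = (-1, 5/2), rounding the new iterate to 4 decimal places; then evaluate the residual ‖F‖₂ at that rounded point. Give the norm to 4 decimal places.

14.9265

At (-1, 5/2): F = (21.0000, 45.7500).
Jacobian J = [[-b^2, -2·a·b + 6·b], [-5·b^2, -10·a·b + 4·b]].
At the point, J = [[-6.2500, 20.0000], [-31.2500, 35.0000]] (det J = 406.2500).
Solving J·Δ = −F gives Δ = (0.4431, -0.9115).
Then the next iterate is (a, b)₁ = (-0.5569, 1.5885).
Re-evaluating at (-0.5569, 1.5885): F = (4.975240, 14.072883), so ‖F‖₂ = 14.9265.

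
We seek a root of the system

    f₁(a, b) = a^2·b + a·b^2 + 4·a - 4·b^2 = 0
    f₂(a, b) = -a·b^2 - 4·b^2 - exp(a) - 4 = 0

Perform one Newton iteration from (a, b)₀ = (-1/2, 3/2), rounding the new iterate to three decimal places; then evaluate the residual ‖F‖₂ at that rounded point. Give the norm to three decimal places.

At (-1/2, 3/2): F = (-11.750, -12.48153).
Jacobian J = [[2·a·b + b^2 + 4, a^2 + 2·a·b - 8·b], [-b^2 - exp(a), -2·a·b - 8·b]].
At the point, J = [[4.750, -13.250], [-2.85653, -10.500]] (det J = -87.72403).
Solving J·Δ = −F gives Δ = (-0.479, -1.058).
Then the next iterate is (a, b)₁ = (-0.979, 0.442).
Re-evaluating at (-0.979, 0.442): F = (-4.46509, -4.96588), so ‖F‖₂ = 6.678.

6.678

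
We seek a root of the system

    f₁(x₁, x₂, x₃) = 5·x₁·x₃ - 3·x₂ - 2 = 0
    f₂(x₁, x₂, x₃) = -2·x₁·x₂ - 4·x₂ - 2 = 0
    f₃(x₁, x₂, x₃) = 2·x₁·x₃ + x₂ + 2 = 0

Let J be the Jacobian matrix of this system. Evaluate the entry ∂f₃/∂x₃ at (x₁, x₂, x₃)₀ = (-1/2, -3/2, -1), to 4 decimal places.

∂f₃/∂x₃ = 2·x₁.
At (-1/2, -3/2, -1) this is -1.0000.

-1.0000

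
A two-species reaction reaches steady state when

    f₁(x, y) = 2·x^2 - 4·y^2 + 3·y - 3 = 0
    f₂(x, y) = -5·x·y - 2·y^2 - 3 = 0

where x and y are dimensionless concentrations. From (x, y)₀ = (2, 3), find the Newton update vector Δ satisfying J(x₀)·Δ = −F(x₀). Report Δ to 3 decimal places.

At (2, 3): F = (-22.000, -51.000).
Jacobian J = [[4·x, -8·y + 3], [-5·y, -5·x - 4·y]].
At the point, J = [[8.000, -21.000], [-15.000, -22.000]] (det J = -491.000).
Solving J·Δ = −F gives Δ = (-1.196, -1.503).

(-1.196, -1.503)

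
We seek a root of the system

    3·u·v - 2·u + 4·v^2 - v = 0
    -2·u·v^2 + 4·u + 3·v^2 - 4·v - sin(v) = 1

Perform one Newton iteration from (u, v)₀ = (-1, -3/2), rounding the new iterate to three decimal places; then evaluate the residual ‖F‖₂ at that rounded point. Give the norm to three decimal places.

6.283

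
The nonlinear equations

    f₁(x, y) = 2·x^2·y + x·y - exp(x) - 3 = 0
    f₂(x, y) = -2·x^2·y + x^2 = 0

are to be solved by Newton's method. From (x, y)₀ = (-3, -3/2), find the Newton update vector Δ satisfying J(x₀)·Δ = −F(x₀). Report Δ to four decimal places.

(1.2537, 0.3285)

At (-3, -3/2): F = (-25.549787, 36.0000).
Jacobian J = [[4·x·y + y - exp(x), 2·x^2 + x], [-4·x·y + 2·x, -2·x^2]].
At the point, J = [[16.450213, 15.0000], [-24.0000, -18.0000]] (det J = 63.896167).
Solving J·Δ = −F gives Δ = (1.2537, 0.3285).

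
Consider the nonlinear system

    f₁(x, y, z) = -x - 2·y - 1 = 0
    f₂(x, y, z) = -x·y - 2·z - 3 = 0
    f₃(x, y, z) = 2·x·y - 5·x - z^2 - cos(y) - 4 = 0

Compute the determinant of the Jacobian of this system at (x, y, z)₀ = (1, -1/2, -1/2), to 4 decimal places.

J = [[-1, -2, 0], [-y, -x, -2], [2·y - 5, 2·x + sin(y), -2·z]].
At the point, J = [[-1.0000, -2.0000, 0.0000], [0.5000, -1.0000, -2.0000], [-6.0000, 1.520574, 1.0000]].
det J = -25.0411.

-25.0411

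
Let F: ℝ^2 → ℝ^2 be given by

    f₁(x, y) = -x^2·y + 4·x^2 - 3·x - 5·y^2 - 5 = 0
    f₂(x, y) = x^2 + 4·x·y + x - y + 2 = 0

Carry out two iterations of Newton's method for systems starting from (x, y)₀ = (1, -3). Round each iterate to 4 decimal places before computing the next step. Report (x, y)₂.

(1.5873, -0.7916)

At (1, -3): F = (-46.0000, -5.0000).
Jacobian J = [[-2·x·y + 8·x - 3, -x^2 - 10·y], [2·x + 4·y + 1, 4·x - 1]].
At the point, J = [[11.0000, 29.0000], [-9.0000, 3.0000]] (det J = 294.0000).
Solving J·Δ = −F gives Δ = (-0.0238, 1.5952).
Then the next iterate is (x, y)₁ = (0.9762, -1.4048).
Round to (0.9762, -1.4048) and repeat: F = (-12.645322, -0.151497), J = [[7.552332, 13.095034], [-2.6668, 2.9048]].
Δ = (0.6111, 0.6132), so (x, y)₂ = (1.5873, -0.7916).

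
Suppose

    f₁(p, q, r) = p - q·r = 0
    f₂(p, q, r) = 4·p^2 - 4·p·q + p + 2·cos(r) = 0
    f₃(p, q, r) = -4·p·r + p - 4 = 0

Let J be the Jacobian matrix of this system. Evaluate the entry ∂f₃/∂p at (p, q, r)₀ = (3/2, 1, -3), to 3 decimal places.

13.000

∂f₃/∂p = -4·r + 1.
At (3/2, 1, -3) this is 13.000.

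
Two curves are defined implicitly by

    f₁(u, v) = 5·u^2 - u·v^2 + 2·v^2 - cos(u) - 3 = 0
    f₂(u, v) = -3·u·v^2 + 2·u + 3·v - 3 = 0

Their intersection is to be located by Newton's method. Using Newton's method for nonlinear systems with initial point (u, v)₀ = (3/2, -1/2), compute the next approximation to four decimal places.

(0.9865, -0.0644)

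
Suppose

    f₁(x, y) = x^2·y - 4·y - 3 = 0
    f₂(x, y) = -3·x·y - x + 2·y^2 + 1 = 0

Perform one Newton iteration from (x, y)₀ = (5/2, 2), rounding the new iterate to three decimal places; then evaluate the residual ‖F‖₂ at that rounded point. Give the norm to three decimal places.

38.059

At (5/2, 2): F = (1.500, -8.500).
Jacobian J = [[2·x·y, x^2 - 4], [-3·y - 1, -3·x + 4·y]].
At the point, J = [[10.000, 2.250], [-7.000, 0.500]] (det J = 20.750).
Solving J·Δ = −F gives Δ = (-0.958, 3.590).
Then the next iterate is (x, y)₁ = (1.542, 5.590).
Re-evaluating at (1.542, 5.590): F = (-12.06830, 36.09486), so ‖F‖₂ = 38.059.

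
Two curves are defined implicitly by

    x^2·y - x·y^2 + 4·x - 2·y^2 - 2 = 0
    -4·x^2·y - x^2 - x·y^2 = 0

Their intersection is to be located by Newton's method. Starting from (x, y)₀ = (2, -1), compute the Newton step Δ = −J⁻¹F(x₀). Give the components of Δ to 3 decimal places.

At (2, -1): F = (-2.000, 10.000).
Jacobian J = [[2·x·y - y^2 + 4, x^2 - 2·x·y - 4·y], [-8·x·y - 2·x - y^2, -4·x^2 - 2·x·y]].
At the point, J = [[-1.000, 12.000], [11.000, -12.000]] (det J = -120.000).
Solving J·Δ = −F gives Δ = (-0.800, 0.100).

(-0.800, 0.100)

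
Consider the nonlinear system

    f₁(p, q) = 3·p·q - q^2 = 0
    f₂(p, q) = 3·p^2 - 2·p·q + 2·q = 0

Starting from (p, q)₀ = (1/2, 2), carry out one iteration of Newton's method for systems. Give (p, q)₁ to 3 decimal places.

At (1/2, 2): F = (-1.000, 2.750).
Jacobian J = [[3·q, 3·p - 2·q], [6·p - 2·q, -2·p + 2]].
At the point, J = [[6.000, -2.500], [-1.000, 1.000]] (det J = 3.500).
Solving J·Δ = −F gives Δ = (-1.679, -4.429).
Then the next iterate is (p, q)₁ = (-1.179, -2.429).

(-1.179, -2.429)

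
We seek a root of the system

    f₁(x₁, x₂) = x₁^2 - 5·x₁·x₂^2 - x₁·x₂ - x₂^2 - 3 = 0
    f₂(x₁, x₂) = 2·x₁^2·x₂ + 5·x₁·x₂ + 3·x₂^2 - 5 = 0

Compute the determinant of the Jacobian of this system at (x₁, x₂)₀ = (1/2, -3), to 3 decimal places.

J = [[2·x₁ - 5·x₂^2 - x₂, -10·x₁·x₂ - x₁ - 2·x₂], [4·x₁·x₂ + 5·x₂, 2·x₁^2 + 5·x₁ + 6·x₂]].
At the point, J = [[-41.000, 20.500], [-21.000, -15.000]].
det J = 1045.500.

1045.500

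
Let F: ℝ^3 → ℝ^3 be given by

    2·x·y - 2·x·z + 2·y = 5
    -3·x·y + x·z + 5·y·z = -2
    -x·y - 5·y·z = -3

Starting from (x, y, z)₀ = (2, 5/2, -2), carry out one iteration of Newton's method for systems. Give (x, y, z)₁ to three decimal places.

At (2, 5/2, -2): F = (18.000, -42.000, 23.000).
Jacobian J = [[2·y - 2·z, 2·x + 2, -2·x], [-3·y + z, -3·x + 5·z, x + 5·y], [-y, -x - 5·z, -5·y]].
At the point, J = [[9.000, 6.000, -4.000], [-9.500, -16.000, 14.500], [-2.500, 8.000, -12.500]] (det J = 290.000).
Solving J·Δ = −F gives Δ = (-0.810, -0.784, 1.500).
Then the next iterate is (x, y, z)₁ = (1.190, 1.716, -0.500).

(1.190, 1.716, -0.500)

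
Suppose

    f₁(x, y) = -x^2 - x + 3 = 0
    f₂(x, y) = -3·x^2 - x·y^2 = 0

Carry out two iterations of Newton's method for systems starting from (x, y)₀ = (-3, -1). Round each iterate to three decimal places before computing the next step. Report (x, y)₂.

(-2.305, -2.720)

At (-3, -1): F = (-3.000, -24.000).
Jacobian J = [[-2·x - 1, 0], [-6·x - y^2, -2·x·y]].
At the point, J = [[5.000, 0.000], [17.000, -6.000]] (det J = -30.000).
Solving J·Δ = −F gives Δ = (0.600, -2.300).
Then the next iterate is (x, y)₁ = (-2.400, -3.300).
Round to (-2.400, -3.300) and repeat: F = (-0.360, 8.856), J = [[3.800, 0.000], [3.510, -15.840]].
Δ = (0.095, 0.580), so (x, y)₂ = (-2.305, -2.720).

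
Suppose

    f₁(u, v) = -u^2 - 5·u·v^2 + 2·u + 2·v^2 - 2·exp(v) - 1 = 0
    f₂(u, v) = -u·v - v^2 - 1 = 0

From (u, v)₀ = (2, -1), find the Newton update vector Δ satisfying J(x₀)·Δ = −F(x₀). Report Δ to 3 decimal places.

(0.000, 0.638)

At (2, -1): F = (-9.73576, 0.000).
Jacobian J = [[-2·u - 5·v^2 + 2, -10·u·v + 4·v - 2·exp(v)], [-v, -u - 2·v]].
At the point, J = [[-7.000, 15.26424], [1.000, 0.000]] (det J = -15.26424).
Solving J·Δ = −F gives Δ = (0.000, 0.638).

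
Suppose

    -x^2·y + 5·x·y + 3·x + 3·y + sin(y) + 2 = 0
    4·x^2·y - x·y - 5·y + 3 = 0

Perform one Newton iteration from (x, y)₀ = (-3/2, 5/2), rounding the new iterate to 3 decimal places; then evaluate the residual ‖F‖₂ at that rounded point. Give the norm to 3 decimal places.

At (-3/2, 5/2): F = (-18.77653, 16.750).
Jacobian J = [[-2·x·y + 5·y + 3, -x^2 + 5·x + cos(y) + 3], [8·x·y - y, 4·x^2 - x - 5]].
At the point, J = [[23.000, -7.55114], [-32.500, 5.500]] (det J = -118.91217).
Solving J·Δ = −F gives Δ = (0.195, -1.892).
Then the next iterate is (x, y)₁ = (-1.305, 0.608).
Re-evaluating at (-1.305, 0.608): F = (-4.52241, 4.89520), so ‖F‖₂ = 6.664.

6.664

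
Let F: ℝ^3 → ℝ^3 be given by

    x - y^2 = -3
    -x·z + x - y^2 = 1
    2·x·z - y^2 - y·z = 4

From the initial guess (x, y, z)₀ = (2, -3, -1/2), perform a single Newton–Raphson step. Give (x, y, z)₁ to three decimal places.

At (2, -3, -1/2): F = (-4.000, -7.000, -16.500).
Jacobian J = [[1, -2·y, 0], [-z + 1, -2·y, -x], [2·z, -2·y - z, 2·x - y]].
At the point, J = [[1.000, 6.000, 0.000], [1.500, 6.000, -2.000], [-1.000, 6.500, 7.000]] (det J = 4.000).
Solving J·Δ = −F gives Δ = (-68.000, 12.000, -18.500).
Then the next iterate is (x, y, z)₁ = (-66.000, 9.000, -19.000).

(-66.000, 9.000, -19.000)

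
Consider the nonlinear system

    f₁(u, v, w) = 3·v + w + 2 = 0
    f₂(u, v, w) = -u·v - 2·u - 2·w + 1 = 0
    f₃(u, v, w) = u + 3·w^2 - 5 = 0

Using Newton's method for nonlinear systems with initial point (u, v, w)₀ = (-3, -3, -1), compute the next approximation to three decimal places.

(-24.000, 1.111, -5.333)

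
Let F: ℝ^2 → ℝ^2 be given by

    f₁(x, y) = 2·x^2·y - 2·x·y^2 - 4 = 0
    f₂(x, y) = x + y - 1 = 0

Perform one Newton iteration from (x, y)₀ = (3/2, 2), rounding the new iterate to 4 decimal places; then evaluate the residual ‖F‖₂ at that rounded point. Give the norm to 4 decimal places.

4.0217

At (3/2, 2): F = (-7.0000, 2.5000).
Jacobian J = [[4·x·y - 2·y^2, 2·x^2 - 4·x·y], [1, 1]].
At the point, J = [[4.0000, -7.5000], [1.0000, 1.0000]] (det J = 11.5000).
Solving J·Δ = −F gives Δ = (-1.0217, -1.4783).
Then the next iterate is (x, y)₁ = (0.4783, 0.5217).
Re-evaluating at (0.4783, 0.5217): F = (-4.021659, 0.0000), so ‖F‖₂ = 4.0217.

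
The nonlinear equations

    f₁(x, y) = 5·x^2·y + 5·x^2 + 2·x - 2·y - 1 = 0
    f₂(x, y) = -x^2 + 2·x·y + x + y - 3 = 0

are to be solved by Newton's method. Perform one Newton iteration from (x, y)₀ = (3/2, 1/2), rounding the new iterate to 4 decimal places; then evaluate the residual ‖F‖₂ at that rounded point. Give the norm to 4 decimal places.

3.1160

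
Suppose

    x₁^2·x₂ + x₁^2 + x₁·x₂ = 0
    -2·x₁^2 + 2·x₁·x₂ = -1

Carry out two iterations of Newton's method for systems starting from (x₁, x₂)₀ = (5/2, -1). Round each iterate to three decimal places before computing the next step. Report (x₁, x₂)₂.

At (5/2, -1): F = (-2.500, -16.500).
Jacobian J = [[2·x₁·x₂ + 2·x₁ + x₂, x₁^2 + x₁], [-4·x₁ + 2·x₂, 2·x₁]].
At the point, J = [[-1.000, 8.750], [-12.000, 5.000]] (det J = 100.000).
Solving J·Δ = −F gives Δ = (-1.319, 0.135).
Then the next iterate is (x₁, x₂)₁ = (1.181, -0.865).
Round to (1.181, -0.865) and repeat: F = (-0.83327, -3.83265), J = [[-0.54613, 2.57576], [-6.454, 2.362]].
Δ = (-0.515, 0.214), so (x₁, x₂)₂ = (0.666, -0.651).

(0.666, -0.651)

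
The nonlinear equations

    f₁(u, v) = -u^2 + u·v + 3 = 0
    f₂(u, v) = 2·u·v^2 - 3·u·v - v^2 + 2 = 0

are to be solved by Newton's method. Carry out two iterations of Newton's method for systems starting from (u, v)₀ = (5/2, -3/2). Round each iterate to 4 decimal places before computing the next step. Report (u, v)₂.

(1.7735, 0.1034)

At (5/2, -3/2): F = (-7.0000, 22.2500).
Jacobian J = [[-2·u + v, u], [2·v^2 - 3·v, 4·u·v - 3·u - 2·v]].
At the point, J = [[-6.5000, 2.5000], [9.0000, -19.5000]] (det J = 104.2500).
Solving J·Δ = −F gives Δ = (-0.7758, 0.7830).
Then the next iterate is (u, v)₁ = (1.7242, -0.7170).
Round to (1.7242, -0.7170) and repeat: F = (-1.209117, 6.967450), J = [[-4.1654, 1.7242], [3.179178, -8.683606]].
Δ = (0.0493, 0.8204), so (u, v)₂ = (1.7735, 0.1034).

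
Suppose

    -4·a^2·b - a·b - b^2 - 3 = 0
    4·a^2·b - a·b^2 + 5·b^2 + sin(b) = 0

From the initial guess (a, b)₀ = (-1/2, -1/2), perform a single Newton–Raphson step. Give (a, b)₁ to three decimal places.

(-2.841, -1.522)

At (-1/2, -1/2): F = (-3.000, 0.39557).
Jacobian J = [[-8·a·b - b, -4·a^2 - a - 2·b], [8·a·b - b^2, 4·a^2 - 2·a·b + 10·b + cos(b)]].
At the point, J = [[-1.500, 0.500], [1.750, -3.62242]] (det J = 4.55863).
Solving J·Δ = −F gives Δ = (-2.341, -1.022).
Then the next iterate is (a, b)₁ = (-2.841, -1.522).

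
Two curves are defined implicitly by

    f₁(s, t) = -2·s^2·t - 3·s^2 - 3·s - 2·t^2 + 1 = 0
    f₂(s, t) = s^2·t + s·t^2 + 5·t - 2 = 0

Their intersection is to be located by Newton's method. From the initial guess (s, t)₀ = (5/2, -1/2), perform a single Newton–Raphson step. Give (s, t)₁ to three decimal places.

(0.723, -0.157)

At (5/2, -1/2): F = (-19.500, -7.000).
Jacobian J = [[-4·s·t - 6·s - 3, -2·s^2 - 4·t], [2·s·t + t^2, s^2 + 2·s·t + 5]].
At the point, J = [[-13.000, -10.500], [-2.250, 8.750]] (det J = -137.375).
Solving J·Δ = −F gives Δ = (-1.777, 0.343).
Then the next iterate is (s, t)₁ = (0.723, -0.157).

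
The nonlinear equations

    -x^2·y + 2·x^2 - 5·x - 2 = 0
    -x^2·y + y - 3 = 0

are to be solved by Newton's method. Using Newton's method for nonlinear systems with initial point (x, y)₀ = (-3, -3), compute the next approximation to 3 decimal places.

(-0.669, -5.619)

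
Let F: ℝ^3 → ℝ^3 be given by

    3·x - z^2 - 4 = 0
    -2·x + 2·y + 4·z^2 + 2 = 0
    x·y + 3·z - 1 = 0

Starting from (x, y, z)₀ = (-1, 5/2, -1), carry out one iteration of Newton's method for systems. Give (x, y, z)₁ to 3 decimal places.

(0.333, 5.333, 1.000)

At (-1, 5/2, -1): F = (-8.000, 13.000, -6.500).
Jacobian J = [[3, 0, -2·z], [-2, 2, 8·z], [y, x, 3]].
At the point, J = [[3.000, 0.000, 2.000], [-2.000, 2.000, -8.000], [2.500, -1.000, 3.000]] (det J = -12.000).
Solving J·Δ = −F gives Δ = (1.333, 2.833, 2.000).
Then the next iterate is (x, y, z)₁ = (0.333, 5.333, 1.000).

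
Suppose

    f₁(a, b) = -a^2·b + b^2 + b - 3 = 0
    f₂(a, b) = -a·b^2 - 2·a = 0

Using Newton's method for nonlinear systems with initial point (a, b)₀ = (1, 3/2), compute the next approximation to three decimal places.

At (1, 3/2): F = (-0.750, -4.250).
Jacobian J = [[-2·a·b, -a^2 + 2·b + 1], [-b^2 - 2, -2·a·b]].
At the point, J = [[-3.000, 3.000], [-4.250, -3.000]] (det J = 21.750).
Solving J·Δ = −F gives Δ = (-0.690, -0.440).
Then the next iterate is (a, b)₁ = (0.310, 1.060).

(0.310, 1.060)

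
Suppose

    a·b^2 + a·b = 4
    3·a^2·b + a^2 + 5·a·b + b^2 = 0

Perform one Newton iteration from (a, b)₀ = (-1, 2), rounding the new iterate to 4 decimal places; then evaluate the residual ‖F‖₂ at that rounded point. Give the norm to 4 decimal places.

15.7641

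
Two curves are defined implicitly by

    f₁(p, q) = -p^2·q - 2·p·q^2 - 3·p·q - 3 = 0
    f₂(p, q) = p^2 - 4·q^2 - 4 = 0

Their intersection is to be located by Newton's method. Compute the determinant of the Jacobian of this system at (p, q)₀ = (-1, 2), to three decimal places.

180.000

J = [[-2·p·q - 2·q^2 - 3·q, -p^2 - 4·p·q - 3·p], [2·p, -8·q]].
At the point, J = [[-10.000, 10.000], [-2.000, -16.000]].
det J = 180.000.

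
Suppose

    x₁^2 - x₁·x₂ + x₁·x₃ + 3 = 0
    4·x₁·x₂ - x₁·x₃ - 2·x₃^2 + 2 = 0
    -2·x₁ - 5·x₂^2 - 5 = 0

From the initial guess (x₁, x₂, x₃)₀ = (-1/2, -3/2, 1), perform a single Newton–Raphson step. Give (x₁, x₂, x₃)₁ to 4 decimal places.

(-1.3825, -0.6010, 3.2514)

At (-1/2, -3/2, 1): F = (2.0000, 3.5000, -15.2500).
Jacobian J = [[2·x₁ - x₂ + x₃, -x₁, x₁], [4·x₂ - x₃, 4·x₁, -x₁ - 4·x₃], [-2, -10·x₂, 0]].
At the point, J = [[1.5000, 0.5000, -0.5000], [-7.0000, -2.0000, -3.5000], [-2.0000, 15.0000, 0.0000]] (det J = 136.7500).
Solving J·Δ = −F gives Δ = (-0.8825, 0.8990, 2.2514).
Then the next iterate is (x₁, x₂, x₃)₁ = (-1.3825, -0.6010, 3.2514).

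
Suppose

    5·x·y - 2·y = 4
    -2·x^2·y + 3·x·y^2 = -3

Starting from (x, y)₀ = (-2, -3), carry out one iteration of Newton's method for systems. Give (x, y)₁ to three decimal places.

(-0.510, -2.195)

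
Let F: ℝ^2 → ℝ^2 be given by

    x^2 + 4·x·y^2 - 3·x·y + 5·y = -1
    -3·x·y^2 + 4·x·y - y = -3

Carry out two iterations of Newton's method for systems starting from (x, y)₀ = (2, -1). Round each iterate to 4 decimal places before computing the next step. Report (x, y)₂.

At (2, -1): F = (14.0000, -10.0000).
Jacobian J = [[2·x + 4·y^2 - 3·y, 8·x·y - 3·x + 5], [-3·y^2 + 4·y, -6·x·y + 4·x - 1]].
At the point, J = [[11.0000, -17.0000], [-7.0000, 19.0000]] (det J = 90.0000).
Solving J·Δ = −F gives Δ = (-1.0667, 0.1333).
Then the next iterate is (x, y)₁ = (0.9333, -0.8667).
Round to (0.9333, -0.8667) and repeat: F = (2.768486, -1.472062), J = [[7.471376, -4.271029], [-5.720307, 7.586547]].
Δ = (-0.4563, -0.1500), so (x, y)₂ = (0.4770, -1.0167).

(0.4770, -1.0167)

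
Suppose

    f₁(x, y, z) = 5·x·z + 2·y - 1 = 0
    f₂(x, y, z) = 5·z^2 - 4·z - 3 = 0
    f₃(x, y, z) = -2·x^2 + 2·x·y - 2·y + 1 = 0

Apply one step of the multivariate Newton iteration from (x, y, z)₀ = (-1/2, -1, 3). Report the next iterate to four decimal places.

At (-1/2, -1, 3): F = (-10.5000, 30.0000, 3.5000).
Jacobian J = [[5·z, 2, 5·x], [0, 0, 10·z - 4], [-4·x + 2·y, 2·x - 2, 0]].
At the point, J = [[15.0000, 2.0000, -2.5000], [0.0000, 0.0000, 26.0000], [0.0000, -3.0000, 0.0000]] (det J = 1170.0000).
Solving J·Δ = −F gives Δ = (0.3521, 1.1667, -1.1538).
Then the next iterate is (x, y, z)₁ = (-0.1479, 0.1667, 1.8462).

(-0.1479, 0.1667, 1.8462)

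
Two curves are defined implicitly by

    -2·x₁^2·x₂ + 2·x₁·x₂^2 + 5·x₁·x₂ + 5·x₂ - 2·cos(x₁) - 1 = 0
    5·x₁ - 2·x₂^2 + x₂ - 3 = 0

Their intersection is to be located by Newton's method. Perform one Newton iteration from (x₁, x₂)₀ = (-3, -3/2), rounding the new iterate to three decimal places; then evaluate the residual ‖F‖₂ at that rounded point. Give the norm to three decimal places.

107.787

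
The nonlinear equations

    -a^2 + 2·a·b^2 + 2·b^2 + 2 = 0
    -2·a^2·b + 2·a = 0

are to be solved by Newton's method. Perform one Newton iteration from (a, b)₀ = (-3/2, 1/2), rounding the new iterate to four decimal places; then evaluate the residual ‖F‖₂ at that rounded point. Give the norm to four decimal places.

At (-3/2, 1/2): F = (-0.5000, -5.2500).
Jacobian J = [[-2·a + 2·b^2, 4·a·b + 4·b], [-4·a·b + 2, -2·a^2]].
At the point, J = [[3.5000, -1.0000], [5.0000, -4.5000]] (det J = -10.7500).
Solving J·Δ = −F gives Δ = (-0.2791, -1.4767).
Then the next iterate is (a, b)₁ = (-1.7791, -0.9767).
Re-evaluating at (-1.7791, -0.9767): F = (-2.651631, 2.624695), so ‖F‖₂ = 3.7310.

3.7310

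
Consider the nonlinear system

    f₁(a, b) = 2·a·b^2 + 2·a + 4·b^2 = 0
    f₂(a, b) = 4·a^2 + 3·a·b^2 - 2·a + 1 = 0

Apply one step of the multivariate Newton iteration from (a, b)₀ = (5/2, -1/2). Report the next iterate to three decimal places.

(1.490, 0.025)

At (5/2, -1/2): F = (7.250, 22.875).
Jacobian J = [[2·b^2 + 2, 4·a·b + 8·b], [8·a + 3·b^2 - 2, 6·a·b]].
At the point, J = [[2.500, -9.000], [18.750, -7.500]] (det J = 150.000).
Solving J·Δ = −F gives Δ = (-1.010, 0.525).
Then the next iterate is (a, b)₁ = (1.490, 0.025).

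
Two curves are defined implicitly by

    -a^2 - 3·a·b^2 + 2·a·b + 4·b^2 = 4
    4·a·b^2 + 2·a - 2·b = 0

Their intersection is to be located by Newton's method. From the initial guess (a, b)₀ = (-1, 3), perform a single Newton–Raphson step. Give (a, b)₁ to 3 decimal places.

At (-1, 3): F = (52.000, -44.000).
Jacobian J = [[-2·a - 3·b^2 + 2·b, -6·a·b + 2·a + 8·b], [4·b^2 + 2, 8·a·b - 2]].
At the point, J = [[-19.000, 40.000], [38.000, -26.000]] (det J = -1026.000).
Solving J·Δ = −F gives Δ = (0.398, -1.111).
Then the next iterate is (a, b)₁ = (-0.602, 1.889).

(-0.602, 1.889)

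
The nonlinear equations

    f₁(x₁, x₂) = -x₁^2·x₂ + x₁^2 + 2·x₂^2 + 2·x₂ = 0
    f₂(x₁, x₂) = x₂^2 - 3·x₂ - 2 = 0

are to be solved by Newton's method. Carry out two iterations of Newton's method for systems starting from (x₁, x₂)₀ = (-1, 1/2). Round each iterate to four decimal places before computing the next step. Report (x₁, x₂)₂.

At (-1, 1/2): F = (2.0000, -3.2500).
Jacobian J = [[-2·x₁·x₂ + 2·x₁, -x₁^2 + 4·x₂ + 2], [0, 2·x₂ - 3]].
At the point, J = [[-1.0000, 3.0000], [0.0000, -2.0000]] (det J = 2.0000).
Solving J·Δ = −F gives Δ = (-2.8750, -1.6250).
Then the next iterate is (x₁, x₂)₁ = (-3.8750, -1.1250).
Round to (-3.8750, -1.1250) and repeat: F = (32.189453, 2.640625), J = [[-16.468750, -17.515625], [0.0000, -5.2500]].
Δ = (1.4196, 0.5030), so (x₁, x₂)₂ = (-2.4554, -0.6220).

(-2.4554, -0.6220)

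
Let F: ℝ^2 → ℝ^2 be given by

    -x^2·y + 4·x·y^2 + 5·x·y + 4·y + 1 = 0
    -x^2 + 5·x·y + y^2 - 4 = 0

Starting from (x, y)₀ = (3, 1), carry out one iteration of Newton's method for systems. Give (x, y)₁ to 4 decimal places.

(-0.4000, 0.6235)

At (3, 1): F = (23.0000, 3.0000).
Jacobian J = [[-2·x·y + 4·y^2 + 5·y, -x^2 + 8·x·y + 5·x + 4], [-2·x + 5·y, 5·x + 2·y]].
At the point, J = [[3.0000, 34.0000], [-1.0000, 17.0000]] (det J = 85.0000).
Solving J·Δ = −F gives Δ = (-3.4000, -0.3765).
Then the next iterate is (x, y)₁ = (-0.4000, 0.6235).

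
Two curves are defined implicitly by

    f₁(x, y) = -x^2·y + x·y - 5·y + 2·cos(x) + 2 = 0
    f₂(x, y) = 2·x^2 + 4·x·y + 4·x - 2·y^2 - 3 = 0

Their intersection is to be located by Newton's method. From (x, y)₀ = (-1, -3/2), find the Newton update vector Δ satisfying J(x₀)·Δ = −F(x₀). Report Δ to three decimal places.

At (-1, -3/2): F = (13.58060, -3.500).
Jacobian J = [[-2·x·y + y - 2·sin(x), -x^2 + x - 5], [4·x + 4·y + 4, 4·x - 4·y]].
At the point, J = [[-2.81706, -7.000], [-6.000, 2.000]] (det J = -47.63412).
Solving J·Δ = −F gives Δ = (0.056, 1.918).

(0.056, 1.918)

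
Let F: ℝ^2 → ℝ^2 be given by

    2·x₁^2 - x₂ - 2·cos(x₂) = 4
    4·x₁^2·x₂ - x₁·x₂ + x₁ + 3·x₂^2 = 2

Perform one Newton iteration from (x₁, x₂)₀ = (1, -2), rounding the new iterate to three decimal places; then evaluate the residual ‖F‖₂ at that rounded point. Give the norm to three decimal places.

0.759

At (1, -2): F = (0.83229, 5.000).
Jacobian J = [[4·x₁, 2·sin(x₂) - 1], [8·x₁·x₂ - x₂ + 1, 4·x₁^2 - x₁ + 6·x₂]].
At the point, J = [[4.000, -2.81859], [-13.000, -9.000]] (det J = -72.64173).
Solving J·Δ = −F gives Δ = (0.091, 0.424).
Then the next iterate is (x₁, x₂)₁ = (1.091, -1.576).
Re-evaluating at (1.091, -1.576): F = (-0.03303, 0.75821), so ‖F‖₂ = 0.759.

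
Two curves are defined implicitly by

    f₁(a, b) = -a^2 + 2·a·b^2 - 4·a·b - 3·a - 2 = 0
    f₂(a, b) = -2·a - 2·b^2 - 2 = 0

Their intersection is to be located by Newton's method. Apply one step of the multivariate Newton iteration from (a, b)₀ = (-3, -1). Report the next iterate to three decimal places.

At (-3, -1): F = (-20.000, 2.000).
Jacobian J = [[-2·a + 2·b^2 - 4·b - 3, 4·a·b - 4·a], [-2, -4·b]].
At the point, J = [[9.000, 24.000], [-2.000, 4.000]] (det J = 84.000).
Solving J·Δ = −F gives Δ = (1.524, 0.262).
Then the next iterate is (a, b)₁ = (-1.476, -0.738).

(-1.476, -0.738)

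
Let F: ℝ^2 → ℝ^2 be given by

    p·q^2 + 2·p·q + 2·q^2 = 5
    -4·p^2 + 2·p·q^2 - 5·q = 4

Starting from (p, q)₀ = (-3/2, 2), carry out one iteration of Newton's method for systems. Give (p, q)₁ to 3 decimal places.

(-0.483, 1.138)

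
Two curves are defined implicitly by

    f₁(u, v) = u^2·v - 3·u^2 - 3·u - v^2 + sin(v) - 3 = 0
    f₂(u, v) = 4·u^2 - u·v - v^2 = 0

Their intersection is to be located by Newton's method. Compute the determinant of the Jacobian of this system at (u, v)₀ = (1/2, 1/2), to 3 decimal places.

7.803

J = [[2·u·v - 6·u - 3, u^2 - 2·v + cos(v)], [8·u - v, -u - 2·v]].
At the point, J = [[-5.500, 0.12758], [3.500, -1.500]].
det J = 7.803.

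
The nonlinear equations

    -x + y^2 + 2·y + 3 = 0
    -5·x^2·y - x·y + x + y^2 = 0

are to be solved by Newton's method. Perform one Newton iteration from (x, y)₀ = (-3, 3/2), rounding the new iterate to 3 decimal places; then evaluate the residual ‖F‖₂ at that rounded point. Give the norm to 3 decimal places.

53.021

At (-3, 3/2): F = (11.250, -63.750).
Jacobian J = [[-1, 2·y + 2], [-10·x·y - y + 1, -5·x^2 - x + 2·y]].
At the point, J = [[-1.000, 5.000], [44.500, -39.000]] (det J = -183.500).
Solving J·Δ = −F gives Δ = (-0.654, -2.381).
Then the next iterate is (x, y)₁ = (-3.654, -0.881).
Re-evaluating at (-3.654, -0.881): F = (5.66816, 52.71730), so ‖F‖₂ = 53.021.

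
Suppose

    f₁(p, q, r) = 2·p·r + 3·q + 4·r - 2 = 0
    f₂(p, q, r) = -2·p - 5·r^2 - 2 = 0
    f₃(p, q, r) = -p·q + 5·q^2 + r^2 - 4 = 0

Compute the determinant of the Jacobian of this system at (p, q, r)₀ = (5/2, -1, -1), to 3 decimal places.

-7.000

J = [[2·r, 3, 2·p + 4], [-2, 0, -10·r], [-q, -p + 10·q, 2·r]].
At the point, J = [[-2.000, 3.000, 9.000], [-2.000, 0.000, 10.000], [1.000, -12.500, -2.000]].
det J = -7.000.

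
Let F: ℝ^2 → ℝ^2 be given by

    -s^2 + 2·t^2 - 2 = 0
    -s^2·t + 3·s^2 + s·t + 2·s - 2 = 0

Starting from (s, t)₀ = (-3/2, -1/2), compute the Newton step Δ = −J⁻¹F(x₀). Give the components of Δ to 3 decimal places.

(0.729, -0.782)

At (-3/2, -1/2): F = (-3.750, 3.625).
Jacobian J = [[-2·s, 4·t], [-2·s·t + 6·s + t + 2, -s^2 + s]].
At the point, J = [[3.000, -2.000], [-9.000, -3.750]] (det J = -29.250).
Solving J·Δ = −F gives Δ = (0.729, -0.782).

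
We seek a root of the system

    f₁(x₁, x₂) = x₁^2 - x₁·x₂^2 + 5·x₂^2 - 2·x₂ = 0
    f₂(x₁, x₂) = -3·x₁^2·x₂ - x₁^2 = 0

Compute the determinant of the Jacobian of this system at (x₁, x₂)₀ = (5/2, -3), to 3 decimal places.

755.000

J = [[2·x₁ - x₂^2, -2·x₁·x₂ + 10·x₂ - 2], [-6·x₁·x₂ - 2·x₁, -3·x₁^2]].
At the point, J = [[-4.000, -17.000], [40.000, -18.750]].
det J = 755.000.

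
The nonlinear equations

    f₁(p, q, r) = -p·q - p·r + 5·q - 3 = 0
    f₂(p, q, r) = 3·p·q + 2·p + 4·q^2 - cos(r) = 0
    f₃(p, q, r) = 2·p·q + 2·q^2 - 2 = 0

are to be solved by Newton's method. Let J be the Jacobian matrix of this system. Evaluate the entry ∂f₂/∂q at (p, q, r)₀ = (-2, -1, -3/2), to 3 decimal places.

-14.000

∂f₂/∂q = 3·p + 8·q.
At (-2, -1, -3/2) this is -14.000.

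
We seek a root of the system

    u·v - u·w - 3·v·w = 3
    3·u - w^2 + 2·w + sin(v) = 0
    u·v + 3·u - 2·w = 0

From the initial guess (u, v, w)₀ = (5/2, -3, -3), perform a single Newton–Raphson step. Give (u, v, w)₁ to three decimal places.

At (5/2, -3, -3): F = (-30.000, -7.64112, 6.000).
Jacobian J = [[v - w, u - 3·w, -u - 3·v], [3, cos(v), -2·w + 2], [v + 3, u, -2]].
At the point, J = [[0.000, 11.500, 6.500], [3.000, -0.98999, 8.000], [0.000, 2.500, -2.000]] (det J = 117.750).
Solving J·Δ = −F gives Δ = (-7.060, 0.535, 3.669).
Then the next iterate is (u, v, w)₁ = (-4.560, -2.465, 0.669).

(-4.560, -2.465, 0.669)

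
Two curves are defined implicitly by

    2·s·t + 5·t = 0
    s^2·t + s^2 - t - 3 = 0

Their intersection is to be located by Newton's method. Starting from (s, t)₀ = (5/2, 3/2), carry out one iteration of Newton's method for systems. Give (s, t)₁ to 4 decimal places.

At (5/2, 3/2): F = (15.0000, 11.1250).
Jacobian J = [[2·t, 2·s + 5], [2·s·t + 2·s, s^2 - 1]].
At the point, J = [[3.0000, 10.0000], [12.5000, 5.2500]] (det J = -109.2500).
Solving J·Δ = −F gives Δ = (-0.2975, -1.4108).
Then the next iterate is (s, t)₁ = (2.2025, 0.0892).

(2.2025, 0.0892)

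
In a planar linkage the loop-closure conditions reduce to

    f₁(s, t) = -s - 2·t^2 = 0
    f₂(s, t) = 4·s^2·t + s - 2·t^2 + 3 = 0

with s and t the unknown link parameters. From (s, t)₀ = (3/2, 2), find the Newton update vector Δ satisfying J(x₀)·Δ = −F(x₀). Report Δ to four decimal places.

At (3/2, 2): F = (-9.5000, 14.5000).
Jacobian J = [[-1, -4·t], [8·s·t + 1, 4·s^2 - 4·t]].
At the point, J = [[-1.0000, -8.0000], [25.0000, 1.0000]] (det J = 199.0000).
Solving J·Δ = −F gives Δ = (-0.5352, -1.1206).

(-0.5352, -1.1206)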